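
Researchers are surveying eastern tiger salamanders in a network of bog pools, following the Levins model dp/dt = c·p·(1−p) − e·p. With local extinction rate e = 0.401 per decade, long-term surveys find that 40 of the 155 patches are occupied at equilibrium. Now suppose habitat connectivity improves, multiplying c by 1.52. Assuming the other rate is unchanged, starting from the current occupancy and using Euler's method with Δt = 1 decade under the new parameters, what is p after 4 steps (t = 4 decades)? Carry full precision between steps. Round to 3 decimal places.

Observed p* = 40/155 = 0.25806.
Balance c(1−p*) = e gives c = e/(1 − 0.25806) = 0.401/0.74194 = 0.54048.
Starting from p₀ = 0.25806; update p ← p + (dp/dt)·Δt with the new parameters.
t = 1: p = 0.25806 + (+0.05381) = 0.31188
t = 2: p = 0.31188 + (+0.05125) = 0.36312
t = 3: p = 0.36312 + (+0.04438) = 0.40750
t = 4: p = 0.40750 + (+0.03495) = 0.44244

0.442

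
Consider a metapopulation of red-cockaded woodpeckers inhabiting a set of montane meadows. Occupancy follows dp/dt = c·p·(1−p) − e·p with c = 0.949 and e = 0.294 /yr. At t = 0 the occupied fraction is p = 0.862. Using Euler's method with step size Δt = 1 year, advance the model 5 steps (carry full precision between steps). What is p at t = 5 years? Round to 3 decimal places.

0.691

Update rule: p ← p + [c·p·(1−p) − e·p]·Δt with Δt = 1.
  1  |  dp/dt·Δt = -0.140539  |  p_1 = 0.721461
  2  |  dp/dt·Δt = -0.021403  |  p_2 = 0.700058
  3  |  dp/dt·Δt = -0.006549  |  p_3 = 0.693509
  4  |  dp/dt·Δt = -0.002178  |  p_4 = 0.691331
  5  |  dp/dt·Δt = -0.000742  |  p_5 = 0.690589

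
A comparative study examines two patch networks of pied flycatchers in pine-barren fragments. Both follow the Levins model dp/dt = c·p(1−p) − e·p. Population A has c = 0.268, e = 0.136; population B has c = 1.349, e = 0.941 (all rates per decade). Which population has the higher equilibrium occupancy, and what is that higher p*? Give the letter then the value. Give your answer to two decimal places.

A, 0.49

A: p*_A = 1 − 0.136/0.268 = 0.4925.
B: p*_B = 1 − 0.941/1.349 = 0.3024.
A is higher at 0.4925.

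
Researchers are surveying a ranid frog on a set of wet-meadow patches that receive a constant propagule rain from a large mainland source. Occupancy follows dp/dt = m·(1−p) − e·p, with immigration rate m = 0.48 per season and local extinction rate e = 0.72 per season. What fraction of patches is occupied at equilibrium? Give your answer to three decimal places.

0.400

Setting dp/dt = 0: m − m·p* = e·p*, so m = (m+e)·p*.
p* = m/(m+e) = 0.48/(0.48+0.72) = 0.48/1.2000 = 0.4000.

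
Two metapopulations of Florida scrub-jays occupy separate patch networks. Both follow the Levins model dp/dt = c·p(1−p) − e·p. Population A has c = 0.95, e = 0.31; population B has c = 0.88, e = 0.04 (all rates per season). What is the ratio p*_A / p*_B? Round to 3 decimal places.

0.706

A: p*_A = 1 − 0.31/0.95 = 0.6737.
B: p*_B = 1 − 0.04/0.88 = 0.9545.
p*_A / p*_B = 0.6737/0.9545 = 0.7058.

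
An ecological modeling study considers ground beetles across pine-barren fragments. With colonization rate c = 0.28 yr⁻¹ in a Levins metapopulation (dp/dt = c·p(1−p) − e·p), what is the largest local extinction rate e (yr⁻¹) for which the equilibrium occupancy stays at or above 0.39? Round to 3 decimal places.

0.171

1 − e/c ≥ 0.39 ⇒ e ≤ c(1 − 0.39) = 0.28 × 0.6100.
e_max = 0.1708.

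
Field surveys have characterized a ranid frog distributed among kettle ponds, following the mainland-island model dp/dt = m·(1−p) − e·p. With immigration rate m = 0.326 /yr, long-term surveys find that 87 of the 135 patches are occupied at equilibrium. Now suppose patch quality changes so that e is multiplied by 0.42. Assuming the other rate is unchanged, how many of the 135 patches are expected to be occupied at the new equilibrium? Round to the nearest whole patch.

110

Observed p* = 87/135 = 0.64444.
Balance m(1−p*) = e·p* gives e = m(1−p*)/p* = 0.326×0.35556/0.64444 = 0.17987.
New p* = m/(m+e) = 0.32600/(0.32600+0.07555) = 0.81185.
Expected occupied = 135 × 0.81185 = 109.60 ≈ 110.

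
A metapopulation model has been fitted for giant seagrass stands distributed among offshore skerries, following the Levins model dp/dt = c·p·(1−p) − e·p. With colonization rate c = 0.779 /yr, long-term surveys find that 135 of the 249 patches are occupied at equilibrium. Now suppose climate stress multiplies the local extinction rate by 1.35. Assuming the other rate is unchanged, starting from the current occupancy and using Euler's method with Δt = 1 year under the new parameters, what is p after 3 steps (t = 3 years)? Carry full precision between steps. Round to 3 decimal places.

0.420

Observed p* = 135/249 = 0.54217.
Balance c(1−p*) = e gives e = 0.779×(1 − 0.54217) = 0.35665.
Starting from p₀ = 0.54217; update p ← p + (dp/dt)·Δt with the new parameters.
p: 0.54217 → 0.47449  (Δp = -0.06768)
p: 0.47449 → 0.44028  (Δp = -0.03421)
p: 0.44028 → 0.42026  (Δp = -0.02001)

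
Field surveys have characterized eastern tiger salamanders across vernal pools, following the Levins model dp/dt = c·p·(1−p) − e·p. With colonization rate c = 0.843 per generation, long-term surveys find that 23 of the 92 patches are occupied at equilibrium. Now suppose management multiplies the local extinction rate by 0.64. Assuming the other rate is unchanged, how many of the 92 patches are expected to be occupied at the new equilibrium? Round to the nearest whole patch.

48

Observed p* = 23/92 = 0.25000.
Balance c(1−p*) = e gives e = 0.843×(1 − 0.25000) = 0.63225.
New p* = 1 − e/c = 1 − 0.40464/0.84300 = 0.52000.
Expected occupied = 92 × 0.52000 = 47.84 ≈ 48.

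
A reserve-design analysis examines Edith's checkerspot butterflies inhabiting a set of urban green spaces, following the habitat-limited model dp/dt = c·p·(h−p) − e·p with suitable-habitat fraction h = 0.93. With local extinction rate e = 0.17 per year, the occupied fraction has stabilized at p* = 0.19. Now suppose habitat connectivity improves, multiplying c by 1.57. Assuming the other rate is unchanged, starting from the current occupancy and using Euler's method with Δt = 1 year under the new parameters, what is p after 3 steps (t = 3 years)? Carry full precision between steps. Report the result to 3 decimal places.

Balance c(h−p*) = e gives c = e/(0.93 − 0.19000) = 0.17/0.74000 = 0.22973.
Starting from p₀ = 0.19000; update p ← p + (dp/dt)·Δt with the new parameters.
t = 1: p = 0.19000 + (+0.01841) = 0.20841
t = 2: p = 0.20841 + (+0.01881) = 0.22722
t = 3: p = 0.22722 + (+0.01897) = 0.24619

0.246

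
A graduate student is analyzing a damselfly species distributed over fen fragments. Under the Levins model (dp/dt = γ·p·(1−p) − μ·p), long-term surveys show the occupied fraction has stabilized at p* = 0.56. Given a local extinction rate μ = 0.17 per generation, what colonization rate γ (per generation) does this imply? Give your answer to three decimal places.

At equilibrium γ(1−p*) = μ, so γ = μ/(1−p*).
γ = 0.17/(1 − 0.56) = 0.17/0.4400 = 0.3864.

0.386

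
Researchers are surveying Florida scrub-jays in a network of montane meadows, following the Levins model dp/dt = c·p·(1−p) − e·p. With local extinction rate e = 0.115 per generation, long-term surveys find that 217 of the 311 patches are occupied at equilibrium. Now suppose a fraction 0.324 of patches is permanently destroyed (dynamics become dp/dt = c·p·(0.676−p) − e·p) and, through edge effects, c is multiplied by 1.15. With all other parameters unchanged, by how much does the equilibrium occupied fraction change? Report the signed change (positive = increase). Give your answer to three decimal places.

-0.285

Observed p* = 217/311 = 0.69775.
Balance c(1−p*) = e gives c = e/(1 − 0.69775) = 0.115/0.30225 = 0.38048.
New p* = 0.676 − e/c = 0.676 − 0.11500/0.43755 = 0.41317.
Δp* = 0.41317 − 0.69775 = -0.28458.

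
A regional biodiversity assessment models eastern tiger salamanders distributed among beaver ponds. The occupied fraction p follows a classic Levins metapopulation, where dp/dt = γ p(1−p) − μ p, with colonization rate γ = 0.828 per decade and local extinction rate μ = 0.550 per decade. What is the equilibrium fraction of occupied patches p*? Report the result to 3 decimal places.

0.336

At equilibrium, colonization balances extinction: γ·p*·(1−p*) = μ·p*.
So p* = 1 − μ/γ = 1 − 0.550/0.828 = 1 − 0.6643 = 0.3357.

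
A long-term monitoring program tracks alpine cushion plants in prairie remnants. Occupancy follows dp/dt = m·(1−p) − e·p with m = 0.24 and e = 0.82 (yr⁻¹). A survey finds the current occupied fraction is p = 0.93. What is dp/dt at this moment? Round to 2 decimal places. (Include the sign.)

Colonization term: m·(1−p) = 0.24×0.0700 = 0.01680.
Extinction term: e·p = 0.76260.
dp/dt = 0.01680 − 0.76260 = -0.74580.

-0.75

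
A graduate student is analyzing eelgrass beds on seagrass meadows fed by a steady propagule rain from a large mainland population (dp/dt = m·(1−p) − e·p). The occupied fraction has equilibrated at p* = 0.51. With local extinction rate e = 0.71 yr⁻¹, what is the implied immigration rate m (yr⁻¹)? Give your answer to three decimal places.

0.739

At equilibrium m(1−p*) = e·p*, so m = e·p*/(1−p*).
m = 0.71 × 0.51 / 0.4900 = 0.3621/0.4900 = 0.7390.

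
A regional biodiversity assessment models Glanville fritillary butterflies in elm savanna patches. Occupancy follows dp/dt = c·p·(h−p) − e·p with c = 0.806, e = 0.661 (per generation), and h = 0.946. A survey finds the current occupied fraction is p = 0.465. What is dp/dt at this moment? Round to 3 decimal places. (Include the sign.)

-0.127

Colonization term: c·p·(h−p) = 0.806×0.465×0.4810 = 0.18027.
Extinction term: e·p = 0.30737.
dp/dt = 0.18027 − 0.30737 = -0.12709.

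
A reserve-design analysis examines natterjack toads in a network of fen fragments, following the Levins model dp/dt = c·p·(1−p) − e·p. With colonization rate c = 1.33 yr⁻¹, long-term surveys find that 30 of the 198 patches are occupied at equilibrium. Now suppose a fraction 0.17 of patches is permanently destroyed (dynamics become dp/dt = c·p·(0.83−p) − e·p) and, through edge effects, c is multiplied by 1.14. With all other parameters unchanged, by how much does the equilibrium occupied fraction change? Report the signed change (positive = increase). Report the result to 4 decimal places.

Observed p* = 30/198 = 0.15152.
Balance c(1−p*) = e gives e = 1.33×(1 − 0.15152) = 1.12848.
New p* = 0.83 − e/c = 0.83 − 1.12848/1.51620 = 0.08572.
Δp* = 0.08572 − 0.15152 = -0.06580.

-0.0658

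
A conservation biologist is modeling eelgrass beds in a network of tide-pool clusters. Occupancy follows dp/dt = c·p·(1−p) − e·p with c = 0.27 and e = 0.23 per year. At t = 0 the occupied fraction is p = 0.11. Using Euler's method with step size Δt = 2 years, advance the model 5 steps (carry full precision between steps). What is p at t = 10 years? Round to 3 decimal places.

0.120

Update rule: p ← p + [c·p·(1−p) − e·p]·Δt with Δt = 2.
p: 0.11000 → 0.11227  (Δp = +0.00227)
p: 0.11227 → 0.11444  (Δp = +0.00218)
p: 0.11444 → 0.11652  (Δp = +0.00208)
p: 0.11652 → 0.11851  (Δp = +0.00199)
p: 0.11851 → 0.12041  (Δp = +0.00190)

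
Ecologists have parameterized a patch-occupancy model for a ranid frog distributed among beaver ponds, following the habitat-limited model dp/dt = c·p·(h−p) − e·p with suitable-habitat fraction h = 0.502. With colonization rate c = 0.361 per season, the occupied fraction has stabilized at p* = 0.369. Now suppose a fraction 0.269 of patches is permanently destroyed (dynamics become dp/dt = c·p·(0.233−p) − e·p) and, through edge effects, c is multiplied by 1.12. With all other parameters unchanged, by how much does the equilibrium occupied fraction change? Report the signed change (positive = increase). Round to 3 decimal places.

Balance c(h−p*) = e gives e = 0.361×(0.502 − 0.36900) = 0.04801.
New p* = 0.233 − e/c = 0.233 − 0.04801/0.40432 = 0.11426.
Δp* = 0.11426 − 0.36900 = -0.25474.

-0.255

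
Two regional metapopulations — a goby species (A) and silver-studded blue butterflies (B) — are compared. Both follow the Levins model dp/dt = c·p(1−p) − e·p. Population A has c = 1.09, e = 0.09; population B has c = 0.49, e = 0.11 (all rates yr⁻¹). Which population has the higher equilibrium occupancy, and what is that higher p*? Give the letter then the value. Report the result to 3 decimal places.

A: p*_A = 1 − 0.09/1.09 = 0.9174.
B: p*_B = 1 − 0.11/0.49 = 0.7755.
A is higher at 0.9174.

A, 0.917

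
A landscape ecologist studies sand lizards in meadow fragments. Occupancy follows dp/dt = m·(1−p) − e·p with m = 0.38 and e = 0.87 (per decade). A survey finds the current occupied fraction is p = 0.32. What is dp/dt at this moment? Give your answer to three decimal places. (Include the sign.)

Colonization term: m·(1−p) = 0.38×0.6800 = 0.25840.
Extinction term: e·p = 0.27840.
dp/dt = 0.25840 − 0.27840 = -0.02000.

-0.020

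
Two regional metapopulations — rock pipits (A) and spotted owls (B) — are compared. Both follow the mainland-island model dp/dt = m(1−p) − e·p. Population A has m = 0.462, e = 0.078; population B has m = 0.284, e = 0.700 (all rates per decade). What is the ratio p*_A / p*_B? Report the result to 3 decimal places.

2.964

A: p*_A = m/(m+e) = 0.462/0.5400 = 0.8556.
B: p*_B = 0.284/0.9840 = 0.2886.
p*_A / p*_B = 0.8556/0.2886 = 2.9643.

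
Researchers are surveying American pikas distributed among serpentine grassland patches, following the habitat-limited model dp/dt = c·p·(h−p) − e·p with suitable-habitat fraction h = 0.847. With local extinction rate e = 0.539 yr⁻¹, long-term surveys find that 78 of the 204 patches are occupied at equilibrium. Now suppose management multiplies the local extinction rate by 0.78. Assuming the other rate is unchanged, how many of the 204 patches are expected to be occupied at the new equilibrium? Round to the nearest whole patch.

Observed p* = 78/204 = 0.38235.
Balance c(h−p*) = e gives c = e/(0.847 − 0.38235) = 0.539/0.46465 = 1.16001.
New p* = 0.847 − e/c = 0.847 − 0.42042/1.16001 = 0.48457.
Expected occupied = 204 × 0.48457 = 98.85 ≈ 99.

99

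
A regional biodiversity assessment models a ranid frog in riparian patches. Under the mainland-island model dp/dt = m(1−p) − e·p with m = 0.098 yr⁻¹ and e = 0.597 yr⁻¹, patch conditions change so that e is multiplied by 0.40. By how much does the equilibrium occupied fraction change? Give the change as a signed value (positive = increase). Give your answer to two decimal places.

Before: p* = 0.098/(0.098+0.597) = 0.1410.
After: m = 0.098, e = 0.2388; p* = 0.098/0.3368 = 0.2910.
Δp* = 0.2910 − 0.1410 = +0.1500.

0.15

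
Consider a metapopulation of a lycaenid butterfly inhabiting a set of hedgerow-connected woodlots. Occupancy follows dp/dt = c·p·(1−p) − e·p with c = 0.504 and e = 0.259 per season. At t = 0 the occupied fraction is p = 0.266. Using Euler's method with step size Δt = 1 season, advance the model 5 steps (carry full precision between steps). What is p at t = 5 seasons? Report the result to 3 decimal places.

0.395

Update rule: p ← p + [c·p·(1−p) − e·p]·Δt with Δt = 1.
p: 0.26600 → 0.29551  (Δp = +0.02951)
p: 0.29551 → 0.32390  (Δp = +0.02839)
p: 0.32390 → 0.35038  (Δp = +0.02648)
p: 0.35038 → 0.37435  (Δp = +0.02397)
p: 0.37435 → 0.39543  (Δp = +0.02109)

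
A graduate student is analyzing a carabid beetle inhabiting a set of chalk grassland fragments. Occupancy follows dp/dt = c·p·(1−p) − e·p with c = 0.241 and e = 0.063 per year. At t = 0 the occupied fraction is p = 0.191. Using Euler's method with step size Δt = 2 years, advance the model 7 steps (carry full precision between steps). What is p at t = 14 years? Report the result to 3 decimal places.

0.601

Update rule: p ← p + [c·p·(1−p) − e·p]·Δt with Δt = 2.
t = 2: p = 0.19100 + (+0.05041) = 0.24141
t = 4: p = 0.24141 + (+0.05785) = 0.29926
t = 6: p = 0.29926 + (+0.06337) = 0.36263
t = 8: p = 0.36263 + (+0.06571) = 0.42835
t = 10: p = 0.42835 + (+0.06405) = 0.49240
t = 12: p = 0.49240 + (+0.05843) = 0.55083
t = 14: p = 0.55083 + (+0.04985) = 0.60068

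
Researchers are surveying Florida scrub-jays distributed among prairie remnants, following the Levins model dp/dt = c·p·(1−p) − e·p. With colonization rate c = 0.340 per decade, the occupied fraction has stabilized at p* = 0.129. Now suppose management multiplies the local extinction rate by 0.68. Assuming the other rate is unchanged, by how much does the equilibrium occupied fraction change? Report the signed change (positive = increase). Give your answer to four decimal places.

0.2787

Balance c(1−p*) = e gives e = 0.340×(1 − 0.12900) = 0.29614.
New p* = 1 − e/c = 1 − 0.20138/0.34000 = 0.40771.
Δp* = 0.40771 − 0.12900 = +0.27871.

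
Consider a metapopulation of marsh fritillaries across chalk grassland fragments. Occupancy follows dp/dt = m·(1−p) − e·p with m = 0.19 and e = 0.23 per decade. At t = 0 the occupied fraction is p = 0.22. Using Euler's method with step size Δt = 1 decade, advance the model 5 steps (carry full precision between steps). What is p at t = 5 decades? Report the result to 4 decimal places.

0.4371

Update rule: p ← p + [m·(1−p) − e·p]·Δt with Δt = 1.
step 1: Δp = +0.09760, p = 0.31760
step 2: Δp = +0.05661, p = 0.37421
step 3: Δp = +0.03283, p = 0.40704
step 4: Δp = +0.01904, p = 0.42608
step 5: Δp = +0.01104, p = 0.43713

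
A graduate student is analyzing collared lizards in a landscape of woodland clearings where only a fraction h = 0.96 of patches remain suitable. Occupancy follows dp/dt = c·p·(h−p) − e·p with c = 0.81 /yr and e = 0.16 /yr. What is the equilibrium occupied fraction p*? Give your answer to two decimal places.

Setting dp/dt = 0 and dividing by p* gives c·(h−p*) = e.
So p* = h − e/c = 0.96 − 0.16/0.81 = 0.96 − 0.1975 = 0.7625.

0.76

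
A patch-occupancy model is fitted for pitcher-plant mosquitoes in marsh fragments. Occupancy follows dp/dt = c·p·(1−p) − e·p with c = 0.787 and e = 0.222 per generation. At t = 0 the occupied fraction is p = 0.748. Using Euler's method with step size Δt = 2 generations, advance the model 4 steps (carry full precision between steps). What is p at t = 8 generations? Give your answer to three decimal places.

Update rule: p ← p + [c·p·(1−p) − e·p]·Δt with Δt = 2.
step 1: Δp = -0.03542, p = 0.71258
step 2: Δp = +0.00598, p = 0.71856
step 3: Δp = -0.00073, p = 0.71783
step 4: Δp = +0.00010, p = 0.71793

0.718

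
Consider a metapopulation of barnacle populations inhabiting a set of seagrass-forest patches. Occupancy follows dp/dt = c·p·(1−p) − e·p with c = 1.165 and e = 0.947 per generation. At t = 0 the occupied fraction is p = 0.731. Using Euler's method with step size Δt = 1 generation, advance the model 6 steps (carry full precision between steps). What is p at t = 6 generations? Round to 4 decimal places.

0.2037

Update rule: p ← p + [c·p·(1−p) − e·p]·Δt with Δt = 1.
  1  |  dp/dt·Δt = -0.463173  |  p_1 = 0.267827
  2  |  dp/dt·Δt = -0.025181  |  p_2 = 0.242647
  3  |  dp/dt·Δt = -0.015695  |  p_3 = 0.226951
  4  |  dp/dt·Δt = -0.010530  |  p_4 = 0.216421
  5  |  dp/dt·Δt = -0.007387  |  p_5 = 0.209035
  6  |  dp/dt·Δt = -0.005336  |  p_6 = 0.203699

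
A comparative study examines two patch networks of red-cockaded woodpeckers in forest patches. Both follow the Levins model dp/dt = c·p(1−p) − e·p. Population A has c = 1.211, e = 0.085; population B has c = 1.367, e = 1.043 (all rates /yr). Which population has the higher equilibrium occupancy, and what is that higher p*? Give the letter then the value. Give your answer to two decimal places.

A: p*_A = 1 − 0.085/1.211 = 0.9298.
B: p*_B = 1 − 1.043/1.367 = 0.2370.
A is higher at 0.9298.

A, 0.93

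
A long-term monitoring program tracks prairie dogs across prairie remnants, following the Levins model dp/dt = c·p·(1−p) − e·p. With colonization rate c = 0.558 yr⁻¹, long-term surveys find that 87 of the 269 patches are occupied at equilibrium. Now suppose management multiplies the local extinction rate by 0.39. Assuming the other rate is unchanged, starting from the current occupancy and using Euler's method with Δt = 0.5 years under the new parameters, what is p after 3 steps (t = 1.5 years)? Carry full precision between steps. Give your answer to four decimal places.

0.4360

Observed p* = 87/269 = 0.32342.
Balance c(1−p*) = e gives e = 0.558×(1 − 0.32342) = 0.37753.
Starting from p₀ = 0.32342; update p ← p + (dp/dt)·Δt with the new parameters.
t = 0.5: p = 0.32342 + (+0.03724) = 0.36066
t = 1: p = 0.36066 + (+0.03778) = 0.39844
t = 1.5: p = 0.39844 + (+0.03754) = 0.43598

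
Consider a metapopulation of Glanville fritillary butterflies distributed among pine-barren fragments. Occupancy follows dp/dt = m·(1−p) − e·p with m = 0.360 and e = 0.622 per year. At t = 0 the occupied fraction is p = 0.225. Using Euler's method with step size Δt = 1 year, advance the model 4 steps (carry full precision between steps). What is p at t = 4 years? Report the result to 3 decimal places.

0.367

Update rule: p ← p + [m·(1−p) − e·p]·Δt with Δt = 1.
t = 1: p = 0.22500 + (+0.13905) = 0.36405
t = 2: p = 0.36405 + (+0.00250) = 0.36655
t = 3: p = 0.36655 + (+0.00005) = 0.36660
t = 4: p = 0.36660 + (+0.00000) = 0.36660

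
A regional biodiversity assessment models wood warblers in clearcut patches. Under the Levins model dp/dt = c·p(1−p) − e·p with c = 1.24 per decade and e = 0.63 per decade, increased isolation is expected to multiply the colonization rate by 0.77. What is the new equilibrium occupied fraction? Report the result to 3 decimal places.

0.340

Before: p* = 1 − 0.63/1.24 = 0.4919.
After the change, c = 0.9548, e = 0.63, so p* = 1 − 0.63/0.9548 = 0.3402.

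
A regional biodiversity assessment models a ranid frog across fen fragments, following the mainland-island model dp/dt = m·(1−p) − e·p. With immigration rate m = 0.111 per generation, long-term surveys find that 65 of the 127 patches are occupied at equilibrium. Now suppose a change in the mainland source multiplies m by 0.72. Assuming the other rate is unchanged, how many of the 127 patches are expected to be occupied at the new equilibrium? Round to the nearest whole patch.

Observed p* = 65/127 = 0.51181.
Balance m(1−p*) = e·p* gives e = m(1−p*)/p* = 0.111×0.48819/0.51181 = 0.10588.
New p* = m/(m+e) = 0.07992/(0.07992+0.10588) = 0.43014.
Expected occupied = 127 × 0.43014 = 54.63 ≈ 55.

55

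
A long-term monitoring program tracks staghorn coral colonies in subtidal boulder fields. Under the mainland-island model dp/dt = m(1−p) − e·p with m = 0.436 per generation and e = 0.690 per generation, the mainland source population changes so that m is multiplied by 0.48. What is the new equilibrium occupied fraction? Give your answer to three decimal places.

0.233

Before: p* = 0.436/(0.436+0.690) = 0.3872.
After: m = 0.20928, e = 0.69; p* = 0.20928/0.8993 = 0.2327.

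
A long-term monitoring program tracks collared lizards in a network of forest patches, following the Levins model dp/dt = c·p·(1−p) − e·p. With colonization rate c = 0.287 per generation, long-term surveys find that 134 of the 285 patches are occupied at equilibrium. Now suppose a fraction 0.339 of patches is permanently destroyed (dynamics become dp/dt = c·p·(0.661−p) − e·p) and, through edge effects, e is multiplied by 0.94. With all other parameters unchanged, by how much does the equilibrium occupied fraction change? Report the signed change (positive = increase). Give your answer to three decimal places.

-0.307

Observed p* = 134/285 = 0.47018.
Balance c(1−p*) = e gives e = 0.287×(1 − 0.47018) = 0.15206.
New p* = 0.661 − e/c = 0.661 − 0.14294/0.28700 = 0.16295.
Δp* = 0.16295 − 0.47018 = -0.30723.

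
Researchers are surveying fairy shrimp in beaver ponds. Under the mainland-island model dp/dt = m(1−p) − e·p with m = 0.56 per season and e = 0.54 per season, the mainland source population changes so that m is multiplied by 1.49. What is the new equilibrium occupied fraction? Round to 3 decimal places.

0.607

Before: p* = 0.56/(0.56+0.54) = 0.5091.
After: m = 0.8344, e = 0.54; p* = 0.8344/1.3744 = 0.6071.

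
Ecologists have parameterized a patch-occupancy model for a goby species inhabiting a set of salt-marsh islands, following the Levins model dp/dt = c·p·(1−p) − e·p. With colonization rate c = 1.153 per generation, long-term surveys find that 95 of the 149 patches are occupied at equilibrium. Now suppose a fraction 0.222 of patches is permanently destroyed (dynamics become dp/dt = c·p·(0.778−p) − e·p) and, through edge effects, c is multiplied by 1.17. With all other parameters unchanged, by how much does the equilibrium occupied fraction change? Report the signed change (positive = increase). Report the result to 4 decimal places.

-0.1693

Observed p* = 95/149 = 0.63758.
Balance c(1−p*) = e gives e = 1.153×(1 − 0.63758) = 0.41787.
New p* = 0.778 − e/c = 0.778 − 0.41787/1.34901 = 0.46824.
Δp* = 0.46824 − 0.63758 = -0.16934.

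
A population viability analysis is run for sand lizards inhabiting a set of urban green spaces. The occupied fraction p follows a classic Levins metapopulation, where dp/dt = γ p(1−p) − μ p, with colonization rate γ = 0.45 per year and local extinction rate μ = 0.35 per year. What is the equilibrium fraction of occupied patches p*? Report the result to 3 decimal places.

0.222

Setting dp/dt = 0 and dividing through by p* gives γ·(1−p*) = μ.
So p* = 1 − μ/γ = 1 − 0.35/0.45 = 1 − 0.7778 = 0.2222.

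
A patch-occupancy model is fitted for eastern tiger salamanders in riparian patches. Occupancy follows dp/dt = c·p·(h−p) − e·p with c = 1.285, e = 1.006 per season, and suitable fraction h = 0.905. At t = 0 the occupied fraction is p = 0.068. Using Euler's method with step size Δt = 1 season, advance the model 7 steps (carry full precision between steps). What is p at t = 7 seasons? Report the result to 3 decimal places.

Update rule: p ← p + [c·p·(h−p) − e·p]·Δt with Δt = 1.
step 1: Δp = +0.00473, p = 0.07273
step 2: Δp = +0.00462, p = 0.07735
step 3: Δp = +0.00445, p = 0.08180
step 4: Δp = +0.00424, p = 0.08603
step 5: Δp = +0.00399, p = 0.09002
step 6: Δp = +0.00371, p = 0.09374
step 7: Δp = +0.00342, p = 0.09716

0.097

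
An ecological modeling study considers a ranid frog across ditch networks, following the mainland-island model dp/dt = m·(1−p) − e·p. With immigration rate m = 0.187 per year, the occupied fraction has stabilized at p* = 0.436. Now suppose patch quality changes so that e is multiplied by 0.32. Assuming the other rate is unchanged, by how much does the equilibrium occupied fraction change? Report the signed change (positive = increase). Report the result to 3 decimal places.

0.271

Balance m(1−p*) = e·p* gives e = m(1−p*)/p* = 0.187×0.56400/0.43600 = 0.24190.
New p* = m/(m+e) = 0.18700/(0.18700+0.07741) = 0.70723.
Δp* = 0.70723 − 0.43600 = +0.27123.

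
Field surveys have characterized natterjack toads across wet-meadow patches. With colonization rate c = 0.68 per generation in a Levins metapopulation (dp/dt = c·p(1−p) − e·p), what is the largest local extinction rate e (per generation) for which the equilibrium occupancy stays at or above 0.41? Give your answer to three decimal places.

0.401

1 − e/c ≥ 0.41 ⇒ e ≤ c(1 − 0.41) = 0.68 × 0.5900.
e_max = 0.4012.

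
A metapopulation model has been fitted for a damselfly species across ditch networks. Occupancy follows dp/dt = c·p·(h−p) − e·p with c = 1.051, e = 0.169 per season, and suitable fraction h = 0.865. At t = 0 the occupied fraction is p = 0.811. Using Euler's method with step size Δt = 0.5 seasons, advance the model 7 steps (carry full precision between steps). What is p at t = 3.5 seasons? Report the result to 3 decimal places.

0.708

Update rule: p ← p + [c·p·(h−p) − e·p]·Δt with Δt = 0.5.
t = 0.5: p = 0.81100 + (-0.04552) = 0.76548
t = 1: p = 0.76548 + (-0.02465) = 0.74083
t = 1.5: p = 0.74083 + (-0.01426) = 0.72657
t = 2: p = 0.72657 + (-0.00854) = 0.71803
t = 2.5: p = 0.71803 + (-0.00522) = 0.71281
t = 3: p = 0.71281 + (-0.00323) = 0.70959
t = 3.5: p = 0.70959 + (-0.00201) = 0.70758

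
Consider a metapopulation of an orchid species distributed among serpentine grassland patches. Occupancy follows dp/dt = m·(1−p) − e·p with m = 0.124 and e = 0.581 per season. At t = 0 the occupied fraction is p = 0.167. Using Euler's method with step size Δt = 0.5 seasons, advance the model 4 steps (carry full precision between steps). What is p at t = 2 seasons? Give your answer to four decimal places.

0.1743

Update rule: p ← p + [m·(1−p) − e·p]·Δt with Δt = 0.5.
p: 0.16700 → 0.17013  (Δp = +0.00313)
p: 0.17013 → 0.17216  (Δp = +0.00203)
p: 0.17216 → 0.17347  (Δp = +0.00131)
p: 0.17347 → 0.17432  (Δp = +0.00085)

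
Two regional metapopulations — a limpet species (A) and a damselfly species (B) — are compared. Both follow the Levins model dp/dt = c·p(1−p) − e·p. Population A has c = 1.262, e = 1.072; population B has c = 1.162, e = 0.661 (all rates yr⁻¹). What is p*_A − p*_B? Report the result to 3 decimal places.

-0.281

A: p*_A = 1 − 1.072/1.262 = 0.1506.
B: p*_B = 1 − 0.661/1.162 = 0.4312.
p*_A − p*_B = 0.1506 − 0.4312 = -0.2806.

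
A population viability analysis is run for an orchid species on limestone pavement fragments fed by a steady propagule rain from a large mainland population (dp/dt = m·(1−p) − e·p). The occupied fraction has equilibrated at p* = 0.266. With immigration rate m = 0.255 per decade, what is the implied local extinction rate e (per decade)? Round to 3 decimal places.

0.704

At equilibrium m(1−p*) = e·p*, so e = m(1−p*)/p*.
e = 0.255 × 0.7340 / 0.266 = 0.7036.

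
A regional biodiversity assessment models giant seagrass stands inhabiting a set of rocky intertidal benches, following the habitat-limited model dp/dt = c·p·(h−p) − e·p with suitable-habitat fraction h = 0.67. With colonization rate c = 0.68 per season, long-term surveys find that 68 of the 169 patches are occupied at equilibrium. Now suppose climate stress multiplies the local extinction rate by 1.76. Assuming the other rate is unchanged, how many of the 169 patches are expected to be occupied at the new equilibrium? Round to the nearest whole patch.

34

Observed p* = 68/169 = 0.40237.
Balance c(h−p*) = e gives e = 0.68×(0.67 − 0.40237) = 0.18199.
New p* = 0.67 − e/c = 0.67 − 0.32030/0.68000 = 0.19897.
Expected occupied = 169 × 0.19897 = 33.63 ≈ 34.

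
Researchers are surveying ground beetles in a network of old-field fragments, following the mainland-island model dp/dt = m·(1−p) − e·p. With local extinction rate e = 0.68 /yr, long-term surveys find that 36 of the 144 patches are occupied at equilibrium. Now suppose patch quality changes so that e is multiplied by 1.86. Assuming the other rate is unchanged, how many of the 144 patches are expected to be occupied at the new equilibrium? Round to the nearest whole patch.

Observed p* = 36/144 = 0.25000.
Balance m(1−p*) = e·p* gives m = e·p*/(1−p*) = 0.68×0.25000/0.75000 = 0.22667.
New p* = m/(m+e) = 0.22667/(0.22667+1.26480) = 0.15198.
Expected occupied = 144 × 0.15198 = 21.89 ≈ 22.

22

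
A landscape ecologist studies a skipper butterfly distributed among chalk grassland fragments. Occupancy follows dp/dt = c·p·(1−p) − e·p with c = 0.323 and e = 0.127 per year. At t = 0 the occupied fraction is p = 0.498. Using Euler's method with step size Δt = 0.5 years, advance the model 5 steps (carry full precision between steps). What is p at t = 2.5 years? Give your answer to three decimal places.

Update rule: p ← p + [c·p·(1−p) − e·p]·Δt with Δt = 0.5.
p: 0.49800 → 0.50675  (Δp = +0.00875)
p: 0.50675 → 0.51494  (Δp = +0.00819)
p: 0.51494 → 0.52258  (Δp = +0.00764)
p: 0.52258 → 0.52969  (Δp = +0.00711)
p: 0.52969 → 0.53629  (Δp = +0.00660)

0.536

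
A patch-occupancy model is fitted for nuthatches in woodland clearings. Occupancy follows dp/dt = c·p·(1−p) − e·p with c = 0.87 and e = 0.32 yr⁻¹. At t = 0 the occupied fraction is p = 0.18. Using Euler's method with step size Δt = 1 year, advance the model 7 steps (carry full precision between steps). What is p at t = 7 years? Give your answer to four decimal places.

0.6132

Update rule: p ← p + [c·p·(1−p) − e·p]·Δt with Δt = 1.
step 1: Δp = +0.07081, p = 0.25081
step 2: Δp = +0.08322, p = 0.33403
step 3: Δp = +0.08665, p = 0.42068
step 4: Δp = +0.07741, p = 0.49808
step 5: Δp = +0.05811, p = 0.55619
step 6: Δp = +0.03677, p = 0.59296
step 7: Δp = +0.02023, p = 0.61320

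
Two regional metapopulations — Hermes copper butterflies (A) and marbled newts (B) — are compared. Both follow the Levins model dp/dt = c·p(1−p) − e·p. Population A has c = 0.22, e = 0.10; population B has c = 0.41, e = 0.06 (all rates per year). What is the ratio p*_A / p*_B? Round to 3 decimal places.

A: p*_A = 1 − 0.10/0.22 = 0.5455.
B: p*_B = 1 − 0.06/0.41 = 0.8537.
p*_A / p*_B = 0.5455/0.8537 = 0.6390.

0.639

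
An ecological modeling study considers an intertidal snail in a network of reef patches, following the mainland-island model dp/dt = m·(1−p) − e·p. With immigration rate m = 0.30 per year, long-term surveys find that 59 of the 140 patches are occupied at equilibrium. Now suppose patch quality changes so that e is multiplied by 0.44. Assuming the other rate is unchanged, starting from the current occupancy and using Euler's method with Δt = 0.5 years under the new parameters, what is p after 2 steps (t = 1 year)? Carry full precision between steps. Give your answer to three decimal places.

Observed p* = 59/140 = 0.42143.
Balance m(1−p*) = e·p* gives e = m(1−p*)/p* = 0.30×0.57857/0.42143 = 0.41186.
Starting from p₀ = 0.42143; update p ← p + (dp/dt)·Δt with the new parameters.
  1  |  dp/dt·Δt = +0.048600  |  p_1 = 0.470029
  2  |  dp/dt·Δt = +0.036906  |  p_2 = 0.506935

0.507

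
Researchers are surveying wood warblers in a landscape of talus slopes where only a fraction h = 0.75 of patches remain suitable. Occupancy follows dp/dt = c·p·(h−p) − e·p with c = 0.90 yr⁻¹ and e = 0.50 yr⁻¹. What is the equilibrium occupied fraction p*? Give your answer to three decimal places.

Setting dp/dt = 0 and dividing by p* gives c·(h−p*) = e.
So p* = h − e/c = 0.75 − 0.50/0.90 = 0.75 − 0.5556 = 0.1944.

0.194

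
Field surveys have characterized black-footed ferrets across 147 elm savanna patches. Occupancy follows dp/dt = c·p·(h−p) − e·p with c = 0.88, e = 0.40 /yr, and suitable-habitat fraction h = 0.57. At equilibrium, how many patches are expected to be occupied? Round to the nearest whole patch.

p* = h − e/c = 0.57 − 0.4545 = 0.1155.
Expected occupied patches = N × p* = 147 × 0.1155 = 16.97 ≈ 17.

17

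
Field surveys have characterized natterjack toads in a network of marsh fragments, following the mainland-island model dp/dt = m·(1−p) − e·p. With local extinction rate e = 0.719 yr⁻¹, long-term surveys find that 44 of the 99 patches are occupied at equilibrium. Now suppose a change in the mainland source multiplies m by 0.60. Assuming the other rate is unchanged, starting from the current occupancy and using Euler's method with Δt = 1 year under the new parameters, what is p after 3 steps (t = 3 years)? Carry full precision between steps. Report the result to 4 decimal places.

0.3243

Observed p* = 44/99 = 0.44444.
Balance m(1−p*) = e·p* gives m = e·p*/(1−p*) = 0.719×0.44444/0.55556 = 0.57520.
Starting from p₀ = 0.44444; update p ← p + (dp/dt)·Δt with the new parameters.
  1  |  dp/dt·Δt = -0.127822  |  p_1 = 0.316622
  2  |  dp/dt·Δt = +0.008196  |  p_2 = 0.324818
  3  |  dp/dt·Δt = -0.000526  |  p_3 = 0.324293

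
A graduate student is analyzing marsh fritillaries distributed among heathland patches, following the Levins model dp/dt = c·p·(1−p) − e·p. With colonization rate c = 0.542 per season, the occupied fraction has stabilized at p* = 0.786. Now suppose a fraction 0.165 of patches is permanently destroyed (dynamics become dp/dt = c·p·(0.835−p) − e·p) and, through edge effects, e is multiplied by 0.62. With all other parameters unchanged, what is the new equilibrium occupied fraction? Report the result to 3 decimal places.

0.702

Balance c(1−p*) = e gives e = 0.542×(1 − 0.78600) = 0.11599.
New p* = 0.835 − e/c = 0.835 − 0.07191/0.54200 = 0.70232.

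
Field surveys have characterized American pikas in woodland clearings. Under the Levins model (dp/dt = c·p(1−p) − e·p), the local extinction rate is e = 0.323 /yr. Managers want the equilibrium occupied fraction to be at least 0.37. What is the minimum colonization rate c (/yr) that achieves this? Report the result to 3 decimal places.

0.513

p* = 1 − e/c ≥ 0.37 requires e/c ≤ 0.6300, i.e. c ≥ e/0.6300.
c_min = 0.323/0.6300 = 0.5127.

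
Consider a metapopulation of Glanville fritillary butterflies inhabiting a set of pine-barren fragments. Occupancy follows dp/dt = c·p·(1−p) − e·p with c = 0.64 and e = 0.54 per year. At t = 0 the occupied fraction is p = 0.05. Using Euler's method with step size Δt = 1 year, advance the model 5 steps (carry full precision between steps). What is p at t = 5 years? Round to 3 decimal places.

0.068

Update rule: p ← p + [c·p·(1−p) − e·p]·Δt with Δt = 1.
p: 0.05000 → 0.05340  (Δp = +0.00340)
p: 0.05340 → 0.05692  (Δp = +0.00352)
p: 0.05692 → 0.06053  (Δp = +0.00362)
p: 0.06053 → 0.06424  (Δp = +0.00371)
p: 0.06424 → 0.06802  (Δp = +0.00378)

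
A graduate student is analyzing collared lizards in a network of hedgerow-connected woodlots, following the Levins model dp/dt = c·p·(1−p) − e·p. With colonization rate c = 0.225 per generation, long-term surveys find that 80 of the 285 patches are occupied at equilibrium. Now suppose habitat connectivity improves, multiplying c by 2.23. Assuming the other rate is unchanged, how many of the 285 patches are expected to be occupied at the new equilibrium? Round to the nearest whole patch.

Observed p* = 80/285 = 0.28070.
Balance c(1−p*) = e gives e = 0.225×(1 − 0.28070) = 0.16184.
New p* = 1 − e/c = 1 − 0.16184/0.50175 = 0.67745.
Expected occupied = 285 × 0.67745 = 193.07 ≈ 193.

193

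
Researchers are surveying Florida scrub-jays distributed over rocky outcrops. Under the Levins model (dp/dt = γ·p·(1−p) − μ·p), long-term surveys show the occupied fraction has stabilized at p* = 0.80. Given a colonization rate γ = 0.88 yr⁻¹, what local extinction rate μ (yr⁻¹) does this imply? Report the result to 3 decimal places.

0.176

At equilibrium γ(1−p*) = μ.
μ = 0.88 × (1 − 0.80) = 0.88 × 0.2000 = 0.1760.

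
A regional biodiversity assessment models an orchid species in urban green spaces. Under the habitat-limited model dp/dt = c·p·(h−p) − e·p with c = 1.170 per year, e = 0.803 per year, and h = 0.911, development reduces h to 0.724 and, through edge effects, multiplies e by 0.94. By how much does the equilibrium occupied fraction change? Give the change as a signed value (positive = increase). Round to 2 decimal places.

-0.15

Before: p* = h − e/c = 0.911 − 0.803/1.170 = 0.911 − 0.6863 = 0.2247.
After: c = 1.17, e = 0.75482, h = 0.724; p* = 0.724 − 0.75482/1.17 = 0.0789.
Δp* = 0.0789 − 0.2247 = -0.1458.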